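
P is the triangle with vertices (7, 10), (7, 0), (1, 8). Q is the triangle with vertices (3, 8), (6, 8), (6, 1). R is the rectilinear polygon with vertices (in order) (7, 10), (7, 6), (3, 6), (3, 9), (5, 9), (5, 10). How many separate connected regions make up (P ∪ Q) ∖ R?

2

(P ∪ Q) ∖ R splits into 2 disjoint pieces (area 16.7222, area 0.1667).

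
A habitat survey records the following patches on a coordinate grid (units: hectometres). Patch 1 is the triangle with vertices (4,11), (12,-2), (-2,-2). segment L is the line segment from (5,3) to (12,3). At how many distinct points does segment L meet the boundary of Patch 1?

The segment meets the boundary at (8.923,3).

1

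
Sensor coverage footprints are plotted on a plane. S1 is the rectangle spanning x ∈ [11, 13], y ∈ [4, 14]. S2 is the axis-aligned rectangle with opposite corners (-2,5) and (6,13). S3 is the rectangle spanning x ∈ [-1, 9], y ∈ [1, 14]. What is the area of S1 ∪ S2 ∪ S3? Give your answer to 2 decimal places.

By inclusion–exclusion:
Individual areas: |S1| = 20, |S2| = 64, |S3| = 130.
|S1∩S2| = 0 (no overlap).
|S1∩S3| = 0 (no overlap).
|S2∩S3|: x∈[-1,6], y∈[5,13] → 7·8 = 56.
|S1∩S2∩S3| = 0.
|S1 ∪ S2 ∪ S3| = 214 − 56 + 0 = 158.00.

158.00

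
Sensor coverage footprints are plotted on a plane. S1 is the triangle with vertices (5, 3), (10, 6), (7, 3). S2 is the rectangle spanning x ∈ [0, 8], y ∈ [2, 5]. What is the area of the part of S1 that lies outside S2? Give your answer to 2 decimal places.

|S1| = 3, |S1∩S2| = 2.2.
|S1 ∖ S2| = |S1| − |S1∩S2| = 3 − 2.2 = 0.80.

0.80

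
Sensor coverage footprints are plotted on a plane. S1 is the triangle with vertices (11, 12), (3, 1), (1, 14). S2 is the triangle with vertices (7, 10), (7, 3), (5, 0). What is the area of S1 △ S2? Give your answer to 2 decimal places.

66.62

|S1| = 63, |S2| = 7, |S1∩S2| = 1.6897.
|S1 △ S2| = |S1| + |S2| − 2·|S1∩S2| = 63 + 7 − 3.3793 = 66.62.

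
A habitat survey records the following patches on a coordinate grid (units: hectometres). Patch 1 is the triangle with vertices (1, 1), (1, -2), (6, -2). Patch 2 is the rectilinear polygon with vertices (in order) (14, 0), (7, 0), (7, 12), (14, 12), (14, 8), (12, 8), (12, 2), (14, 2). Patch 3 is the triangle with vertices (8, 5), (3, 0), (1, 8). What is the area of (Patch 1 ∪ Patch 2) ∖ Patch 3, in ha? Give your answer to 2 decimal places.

|Patch 1 ∪ Patch 2| = 79.5.
|(Patch 1 ∪ Patch 2) ∩ Patch 3| = 0.7143.
|(Patch 1 ∪ Patch 2) ∖ Patch 3| = 79.5 − 0.7143 = 78.79.

78.79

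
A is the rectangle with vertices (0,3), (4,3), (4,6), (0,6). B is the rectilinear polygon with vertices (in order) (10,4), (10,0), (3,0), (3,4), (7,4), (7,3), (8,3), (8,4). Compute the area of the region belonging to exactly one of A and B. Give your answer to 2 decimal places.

37.00

|A| = 12, |B| = 27, |A∩B| = 1.
|A △ B| = |A| + |B| − 2·|A∩B| = 12 + 27 − 2 = 37.00.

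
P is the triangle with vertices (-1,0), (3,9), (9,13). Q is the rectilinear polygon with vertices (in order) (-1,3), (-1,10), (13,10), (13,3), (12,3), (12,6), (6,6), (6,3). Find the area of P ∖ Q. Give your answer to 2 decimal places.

|P| = 19, |P∩Q| = 14.25.
|P ∖ Q| = |P| − |P∩Q| = 19 − 14.25 = 4.75.

4.75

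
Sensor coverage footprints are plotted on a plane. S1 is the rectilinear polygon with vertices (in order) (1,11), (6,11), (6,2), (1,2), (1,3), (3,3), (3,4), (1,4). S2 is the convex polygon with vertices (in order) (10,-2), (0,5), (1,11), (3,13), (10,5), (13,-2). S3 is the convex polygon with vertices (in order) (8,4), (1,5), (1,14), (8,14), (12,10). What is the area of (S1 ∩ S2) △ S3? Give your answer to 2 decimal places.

|S1 ∩ S2| = 39.4714.
|(S1 ∩ S2) ∩ S3| = 30.8929.
|(S1 ∩ S2) △ S3| = 39.4714 + 86.5 − 61.7857 = 64.19.

64.19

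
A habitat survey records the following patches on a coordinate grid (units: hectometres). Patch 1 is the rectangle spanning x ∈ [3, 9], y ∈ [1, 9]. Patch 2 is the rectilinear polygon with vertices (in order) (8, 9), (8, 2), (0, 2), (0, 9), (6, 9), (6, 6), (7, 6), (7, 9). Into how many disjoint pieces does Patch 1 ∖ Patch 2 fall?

Patch 1 ∖ Patch 2 splits into 2 disjoint pieces (area 13, area 3).

2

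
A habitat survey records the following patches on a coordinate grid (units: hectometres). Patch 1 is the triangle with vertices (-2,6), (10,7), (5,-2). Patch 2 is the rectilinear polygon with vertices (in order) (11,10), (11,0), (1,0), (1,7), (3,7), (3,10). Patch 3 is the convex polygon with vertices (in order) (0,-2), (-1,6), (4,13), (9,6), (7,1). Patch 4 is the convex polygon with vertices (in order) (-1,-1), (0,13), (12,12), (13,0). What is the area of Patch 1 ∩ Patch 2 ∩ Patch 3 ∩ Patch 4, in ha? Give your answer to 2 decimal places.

The intersection is the polygon with vertices (4.667,0), (3.25,0), (1,2.571), (1,6.25), (8.382,6.865), (9,6), (7.857,3.143), (6.562,0.812).
By the shoelace formula its area is 40.94.

40.94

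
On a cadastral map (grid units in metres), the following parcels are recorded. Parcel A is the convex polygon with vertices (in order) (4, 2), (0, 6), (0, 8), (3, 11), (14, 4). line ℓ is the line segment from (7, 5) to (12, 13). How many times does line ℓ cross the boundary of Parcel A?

1

The segment meets the boundary at (8.545,7.472).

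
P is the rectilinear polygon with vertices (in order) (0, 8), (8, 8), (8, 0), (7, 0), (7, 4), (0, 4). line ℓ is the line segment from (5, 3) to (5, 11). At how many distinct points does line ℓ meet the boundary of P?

The segment meets the boundary at (5,8), (5,4).

2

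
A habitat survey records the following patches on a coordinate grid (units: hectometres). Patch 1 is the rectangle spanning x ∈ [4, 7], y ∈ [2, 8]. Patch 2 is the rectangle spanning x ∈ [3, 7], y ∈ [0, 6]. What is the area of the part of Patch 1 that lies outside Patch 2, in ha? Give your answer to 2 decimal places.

|Patch 1∩Patch 2|: x∈[4,7], y∈[2,6] → 3·4 = 12.
|Patch 1| = 18.
|Patch 1 ∖ Patch 2| = |Patch 1| − |Patch 1∩Patch 2| = 18 − 12 = 6.00.

6.00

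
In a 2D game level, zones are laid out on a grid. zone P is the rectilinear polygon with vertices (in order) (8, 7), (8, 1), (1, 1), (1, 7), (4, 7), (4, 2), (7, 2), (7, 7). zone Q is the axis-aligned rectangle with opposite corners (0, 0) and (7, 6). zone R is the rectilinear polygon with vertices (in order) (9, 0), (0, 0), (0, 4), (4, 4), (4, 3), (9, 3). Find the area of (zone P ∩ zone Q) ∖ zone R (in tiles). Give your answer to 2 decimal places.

|zone P ∩ zone Q| = 18.
|(zone P ∩ zone Q) ∩ zone R| = 12.
|(zone P ∩ zone Q) ∖ zone R| = 18 − 12 = 6.00.

6.00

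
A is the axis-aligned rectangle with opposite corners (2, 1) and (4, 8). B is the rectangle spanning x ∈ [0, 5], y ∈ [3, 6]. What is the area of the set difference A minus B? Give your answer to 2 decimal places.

|A∩B|: x∈[2,4], y∈[3,6] → 2·3 = 6.
|A| = 14.
|A ∖ B| = |A| − |A∩B| = 14 − 6 = 8.00.

8.00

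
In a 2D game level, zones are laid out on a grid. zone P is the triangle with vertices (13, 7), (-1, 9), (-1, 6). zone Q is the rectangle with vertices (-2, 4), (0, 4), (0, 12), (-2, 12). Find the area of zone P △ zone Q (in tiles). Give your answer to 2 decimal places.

|zone P| = 21, |zone Q| = 16, |zone P∩zone Q| = 2.8929.
|zone P △ zone Q| = |zone P| + |zone Q| − 2·|zone P∩zone Q| = 21 + 16 − 5.7857 = 31.21.

31.21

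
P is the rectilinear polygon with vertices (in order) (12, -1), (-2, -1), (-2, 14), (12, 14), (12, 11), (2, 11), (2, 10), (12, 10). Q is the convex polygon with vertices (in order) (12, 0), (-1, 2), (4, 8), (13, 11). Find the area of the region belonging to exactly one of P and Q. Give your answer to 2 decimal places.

120.00

|P| = 200, |Q| = 92, |P∩Q| = 86.
|P △ Q| = |P| + |Q| − 2·|P∩Q| = 200 + 92 − 172 = 120.00.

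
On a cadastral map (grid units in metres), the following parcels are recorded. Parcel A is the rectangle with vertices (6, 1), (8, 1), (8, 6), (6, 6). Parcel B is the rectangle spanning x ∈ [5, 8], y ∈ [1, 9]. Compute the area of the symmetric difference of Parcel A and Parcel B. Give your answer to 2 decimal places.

|Parcel A∩Parcel B|: x∈[6,8], y∈[1,6] → 2·5 = 10.
|Parcel A △ Parcel B| = |Parcel A| + |Parcel B| − 2·|Parcel A∩Parcel B| = 10 + 24 − 20 = 14.00.

14.00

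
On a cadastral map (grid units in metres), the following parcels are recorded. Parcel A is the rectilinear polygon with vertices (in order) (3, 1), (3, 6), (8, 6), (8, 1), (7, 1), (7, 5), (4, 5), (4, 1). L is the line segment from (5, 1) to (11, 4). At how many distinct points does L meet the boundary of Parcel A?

2

The segment meets the boundary at (8,2.5), (7,2).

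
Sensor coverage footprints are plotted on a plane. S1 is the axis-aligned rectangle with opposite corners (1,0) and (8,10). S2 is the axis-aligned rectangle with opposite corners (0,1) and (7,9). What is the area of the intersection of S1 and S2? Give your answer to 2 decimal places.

|S1∩S2|: x∈[1,7], y∈[1,9] → 6·8 = 48.

48.00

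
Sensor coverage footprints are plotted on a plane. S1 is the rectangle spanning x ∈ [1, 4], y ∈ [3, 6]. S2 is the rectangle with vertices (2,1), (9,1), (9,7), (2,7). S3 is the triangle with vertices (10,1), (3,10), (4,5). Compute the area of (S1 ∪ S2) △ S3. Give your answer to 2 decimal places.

|S1 ∪ S2| = 45.
|(S1 ∪ S2) ∩ S3| = 10.0905.
|(S1 ∪ S2) △ S3| = 45 + 13 − 20.181 = 37.82.

37.82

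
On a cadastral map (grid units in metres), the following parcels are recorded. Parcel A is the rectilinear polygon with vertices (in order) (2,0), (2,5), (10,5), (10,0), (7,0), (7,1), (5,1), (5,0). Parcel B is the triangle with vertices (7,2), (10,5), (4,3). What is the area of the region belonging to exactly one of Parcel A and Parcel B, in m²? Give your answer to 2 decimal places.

32.00

|Parcel A| = 38, |Parcel B| = 6, |Parcel A∩Parcel B| = 6.
|Parcel A △ Parcel B| = |Parcel A| + |Parcel B| − 2·|Parcel A∩Parcel B| = 38 + 6 − 12 = 32.00.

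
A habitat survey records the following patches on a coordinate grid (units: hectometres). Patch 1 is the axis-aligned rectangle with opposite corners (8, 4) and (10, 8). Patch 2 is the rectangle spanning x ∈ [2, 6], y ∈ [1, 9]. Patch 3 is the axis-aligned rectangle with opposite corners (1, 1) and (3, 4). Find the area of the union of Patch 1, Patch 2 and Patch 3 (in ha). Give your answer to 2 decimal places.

43.00

By inclusion–exclusion:
Individual areas: |Patch 1| = 8, |Patch 2| = 32, |Patch 3| = 6.
|Patch 1∩Patch 2| = 0 (no overlap).
|Patch 1∩Patch 3| = 0 (no overlap).
|Patch 2∩Patch 3|: x∈[2,3], y∈[1,4] → 1·3 = 3.
|Patch 1∩Patch 2∩Patch 3| = 0.
|Patch 1 ∪ Patch 2 ∪ Patch 3| = 46 − 3 + 0 = 43.00.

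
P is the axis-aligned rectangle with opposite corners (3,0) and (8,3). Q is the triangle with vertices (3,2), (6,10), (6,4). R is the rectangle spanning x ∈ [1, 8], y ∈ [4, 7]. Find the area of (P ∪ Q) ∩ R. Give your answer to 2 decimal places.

The region (P ∪ Q) ∩ R is the polygon with vertices (4.875,7), (6,7), (6,4), (3.75,4).
By the shoelace formula its area is 5.06.

5.06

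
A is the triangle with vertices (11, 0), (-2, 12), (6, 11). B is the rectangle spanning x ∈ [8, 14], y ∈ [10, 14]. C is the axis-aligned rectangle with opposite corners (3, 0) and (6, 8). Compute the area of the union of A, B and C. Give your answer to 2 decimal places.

83.50

By inclusion–exclusion:
Individual areas: |A| = 41.5, |B| = 24, |C| = 24.
|A∩B| = 0.
|A∩C| = 6.
|B∩C| = 0 (no overlap).
|A∩B∩C| = 0.
|A ∪ B ∪ C| = 89.5 − 6 + 0 = 83.50.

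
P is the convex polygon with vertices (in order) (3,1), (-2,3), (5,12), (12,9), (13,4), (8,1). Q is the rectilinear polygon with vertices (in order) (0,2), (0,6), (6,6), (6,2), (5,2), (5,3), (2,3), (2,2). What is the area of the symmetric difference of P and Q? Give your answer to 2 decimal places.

|P| = 105, |Q| = 21, |P∩Q| = 20.8786.
|P △ Q| = |P| + |Q| − 2·|P∩Q| = 105 + 21 − 41.7571 = 84.24.

84.24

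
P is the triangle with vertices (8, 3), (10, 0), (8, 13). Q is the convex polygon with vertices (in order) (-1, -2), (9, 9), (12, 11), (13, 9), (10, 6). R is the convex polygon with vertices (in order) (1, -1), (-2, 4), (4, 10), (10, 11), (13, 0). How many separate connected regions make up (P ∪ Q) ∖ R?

3

(P ∪ Q) ∖ R splits into 3 disjoint pieces (area 0.5284, area 0.4083, area 5.6932).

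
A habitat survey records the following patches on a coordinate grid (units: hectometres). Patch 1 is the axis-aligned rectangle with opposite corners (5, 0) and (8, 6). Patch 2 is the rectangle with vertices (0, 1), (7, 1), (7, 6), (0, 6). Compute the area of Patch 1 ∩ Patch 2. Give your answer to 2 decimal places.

10.00

|Patch 1∩Patch 2|: x∈[5,7], y∈[1,6] → 2·5 = 10.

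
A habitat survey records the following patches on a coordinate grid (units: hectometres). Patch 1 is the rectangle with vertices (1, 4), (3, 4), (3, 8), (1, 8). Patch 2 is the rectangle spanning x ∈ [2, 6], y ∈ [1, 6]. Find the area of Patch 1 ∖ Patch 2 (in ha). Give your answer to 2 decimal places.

|Patch 1∩Patch 2|: x∈[2,3], y∈[4,6] → 1·2 = 2.
|Patch 1| = 8.
|Patch 1 ∖ Patch 2| = |Patch 1| − |Patch 1∩Patch 2| = 8 − 2 = 6.00.

6.00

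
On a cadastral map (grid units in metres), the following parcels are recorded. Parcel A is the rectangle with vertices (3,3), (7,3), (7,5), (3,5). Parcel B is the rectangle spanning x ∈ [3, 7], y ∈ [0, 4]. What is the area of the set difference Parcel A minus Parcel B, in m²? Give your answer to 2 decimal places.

|Parcel A∩Parcel B|: x∈[3,7], y∈[3,4] → 4·1 = 4.
|Parcel A| = 8.
|Parcel A ∖ Parcel B| = |Parcel A| − |Parcel A∩Parcel B| = 8 − 4 = 4.00.

4.00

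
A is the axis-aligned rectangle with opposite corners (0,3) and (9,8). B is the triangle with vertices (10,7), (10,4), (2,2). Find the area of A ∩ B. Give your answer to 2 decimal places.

The intersection is the polygon with vertices (9,3.75), (6,3), (3.6,3), (9,6.375).
By the shoelace formula its area is 7.99.

7.99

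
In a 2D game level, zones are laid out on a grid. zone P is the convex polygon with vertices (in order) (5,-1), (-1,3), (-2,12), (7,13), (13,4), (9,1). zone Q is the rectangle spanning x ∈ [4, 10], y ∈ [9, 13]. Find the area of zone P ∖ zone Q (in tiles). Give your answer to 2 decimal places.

|zone P| = 140, |zone P∩zone Q| = 16.8333.
|zone P ∖ zone Q| = |zone P| − |zone P∩zone Q| = 140 − 16.8333 = 123.17.

123.17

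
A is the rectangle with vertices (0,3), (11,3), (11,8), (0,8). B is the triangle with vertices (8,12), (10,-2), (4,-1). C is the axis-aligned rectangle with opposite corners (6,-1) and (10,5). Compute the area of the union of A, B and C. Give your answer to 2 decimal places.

83.07

By inclusion–exclusion:
Individual areas: |A| = 55, |B| = 41, |C| = 24.
|A∩B| = 14.6429.
|A∩C|: x∈[6,10], y∈[3,5] → 4·2 = 8.
|B∩C| = 20.5714.
|A∩B∩C| = 6.2857.
|A ∪ B ∪ C| = 120 − 43.2143 + 6.2857 = 83.07.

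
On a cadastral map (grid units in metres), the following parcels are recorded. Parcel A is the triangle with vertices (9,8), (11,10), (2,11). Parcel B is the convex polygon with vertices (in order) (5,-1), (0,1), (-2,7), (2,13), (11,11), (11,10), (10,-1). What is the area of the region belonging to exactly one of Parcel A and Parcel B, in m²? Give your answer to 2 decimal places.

|Parcel A| = 10, |Parcel B| = 140.5, |Parcel A∩Parcel B| = 10.
|Parcel A △ Parcel B| = |Parcel A| + |Parcel B| − 2·|Parcel A∩Parcel B| = 10 + 140.5 − 20 = 130.50.

130.50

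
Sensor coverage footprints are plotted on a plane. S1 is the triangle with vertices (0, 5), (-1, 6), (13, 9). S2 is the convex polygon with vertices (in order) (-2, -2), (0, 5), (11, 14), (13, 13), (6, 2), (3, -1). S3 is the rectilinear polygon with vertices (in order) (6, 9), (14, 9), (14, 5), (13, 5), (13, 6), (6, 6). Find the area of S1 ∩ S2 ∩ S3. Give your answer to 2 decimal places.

1.85

The intersection is the polygon with vertices (9.835,8.026), (6,6.846), (6,7.5), (10.053,8.368).
By the shoelace formula its area is 1.85.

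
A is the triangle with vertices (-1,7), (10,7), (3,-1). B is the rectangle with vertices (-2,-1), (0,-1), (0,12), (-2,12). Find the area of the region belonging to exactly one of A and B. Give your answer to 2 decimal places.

68.00

|A| = 44, |B| = 26, |A∩B| = 1.
|A △ B| = |A| + |B| − 2·|A∩B| = 44 + 26 − 2 = 68.00.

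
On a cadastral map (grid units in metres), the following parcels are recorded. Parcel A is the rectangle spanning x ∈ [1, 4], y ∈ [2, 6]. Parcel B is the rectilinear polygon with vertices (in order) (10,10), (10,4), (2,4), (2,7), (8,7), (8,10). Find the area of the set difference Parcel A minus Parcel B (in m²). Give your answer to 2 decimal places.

8.00

|Parcel A| = 12, |Parcel A∩Parcel B| = 4.
|Parcel A ∖ Parcel B| = |Parcel A| − |Parcel A∩Parcel B| = 12 − 4 = 8.00.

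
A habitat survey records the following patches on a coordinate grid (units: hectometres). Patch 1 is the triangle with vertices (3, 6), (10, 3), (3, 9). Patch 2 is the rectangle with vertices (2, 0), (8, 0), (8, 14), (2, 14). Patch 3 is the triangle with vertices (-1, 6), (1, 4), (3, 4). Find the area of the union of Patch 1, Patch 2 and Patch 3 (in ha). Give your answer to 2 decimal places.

86.61

By inclusion–exclusion:
Individual areas: |Patch 1| = 10.5, |Patch 2| = 84, |Patch 3| = 2.
|Patch 1∩Patch 2| = 9.6429.
|Patch 1∩Patch 3| = 0.
|Patch 2∩Patch 3| = 0.25.
|Patch 1∩Patch 2∩Patch 3| = 0.
|Patch 1 ∪ Patch 2 ∪ Patch 3| = 96.5 − 9.8929 + 0 = 86.61.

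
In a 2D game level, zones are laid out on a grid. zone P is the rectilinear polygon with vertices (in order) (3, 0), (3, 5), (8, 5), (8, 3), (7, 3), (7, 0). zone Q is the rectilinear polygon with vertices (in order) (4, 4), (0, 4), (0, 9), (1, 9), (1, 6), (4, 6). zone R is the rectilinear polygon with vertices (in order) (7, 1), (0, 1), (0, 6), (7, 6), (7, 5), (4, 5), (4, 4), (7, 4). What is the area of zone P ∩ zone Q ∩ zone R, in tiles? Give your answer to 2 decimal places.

1.00

The intersection is the polygon with vertices (4,5), (4,4), (3,4), (3,5).
By the shoelace formula its area is 1.00.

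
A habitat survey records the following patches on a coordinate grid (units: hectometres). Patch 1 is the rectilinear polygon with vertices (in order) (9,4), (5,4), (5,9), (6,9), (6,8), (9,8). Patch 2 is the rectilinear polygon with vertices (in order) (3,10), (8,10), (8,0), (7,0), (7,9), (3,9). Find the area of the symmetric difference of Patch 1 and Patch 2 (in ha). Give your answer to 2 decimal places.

|Patch 1| = 17, |Patch 2| = 14, |Patch 1∩Patch 2| = 4.
|Patch 1 △ Patch 2| = |Patch 1| + |Patch 2| − 2·|Patch 1∩Patch 2| = 17 + 14 − 8 = 23.00.

23.00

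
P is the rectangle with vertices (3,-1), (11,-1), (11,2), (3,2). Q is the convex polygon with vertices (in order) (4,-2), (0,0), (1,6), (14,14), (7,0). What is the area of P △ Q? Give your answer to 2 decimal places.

90.50

|P| = 24, |Q| = 91, |P∩Q| = 12.25.
|P △ Q| = |P| + |Q| − 2·|P∩Q| = 24 + 91 − 24.5 = 90.50.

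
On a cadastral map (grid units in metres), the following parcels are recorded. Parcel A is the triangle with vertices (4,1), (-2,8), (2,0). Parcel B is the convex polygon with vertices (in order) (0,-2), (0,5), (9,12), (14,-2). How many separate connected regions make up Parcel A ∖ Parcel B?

1

Parcel A ∖ Parcel B is a single connected region.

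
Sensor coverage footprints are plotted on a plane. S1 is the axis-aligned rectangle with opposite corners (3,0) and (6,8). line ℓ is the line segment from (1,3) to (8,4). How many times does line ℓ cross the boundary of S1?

The segment meets the boundary at (6,3.714), (3,3.286).

2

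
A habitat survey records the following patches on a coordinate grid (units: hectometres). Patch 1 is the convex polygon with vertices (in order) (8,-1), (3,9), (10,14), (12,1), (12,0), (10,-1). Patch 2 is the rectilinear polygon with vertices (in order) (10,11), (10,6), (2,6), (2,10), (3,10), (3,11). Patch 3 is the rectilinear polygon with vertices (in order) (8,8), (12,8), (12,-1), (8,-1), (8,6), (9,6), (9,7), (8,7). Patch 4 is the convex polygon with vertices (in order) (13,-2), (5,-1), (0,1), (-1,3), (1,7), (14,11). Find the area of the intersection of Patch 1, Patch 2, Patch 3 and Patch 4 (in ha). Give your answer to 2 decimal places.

3.00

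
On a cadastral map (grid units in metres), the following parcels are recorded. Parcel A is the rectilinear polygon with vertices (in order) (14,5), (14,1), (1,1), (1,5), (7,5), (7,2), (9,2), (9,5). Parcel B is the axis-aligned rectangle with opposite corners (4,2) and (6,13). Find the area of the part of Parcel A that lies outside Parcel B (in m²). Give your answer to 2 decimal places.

40.00

|Parcel A| = 46, |Parcel A∩Parcel B| = 6.
|Parcel A ∖ Parcel B| = |Parcel A| − |Parcel A∩Parcel B| = 46 − 6 = 40.00.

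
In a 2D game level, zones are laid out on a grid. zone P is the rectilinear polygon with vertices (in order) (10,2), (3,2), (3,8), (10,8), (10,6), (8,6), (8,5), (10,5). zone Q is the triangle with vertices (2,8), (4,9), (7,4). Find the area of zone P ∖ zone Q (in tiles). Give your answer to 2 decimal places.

35.20

|zone P| = 40, |zone P∩zone Q| = 4.8.
|zone P ∖ zone Q| = |zone P| − |zone P∩zone Q| = 40 − 4.8 = 35.20.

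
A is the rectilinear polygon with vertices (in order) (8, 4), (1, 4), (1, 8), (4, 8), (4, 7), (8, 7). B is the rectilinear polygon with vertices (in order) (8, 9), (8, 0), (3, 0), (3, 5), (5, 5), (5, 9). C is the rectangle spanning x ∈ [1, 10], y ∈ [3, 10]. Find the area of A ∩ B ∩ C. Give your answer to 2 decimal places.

11.00

The intersection is the polygon with vertices (3,5), (5,5), (5,7), (8,7), (8,4), (3,4).
By the shoelace formula its area is 11.00.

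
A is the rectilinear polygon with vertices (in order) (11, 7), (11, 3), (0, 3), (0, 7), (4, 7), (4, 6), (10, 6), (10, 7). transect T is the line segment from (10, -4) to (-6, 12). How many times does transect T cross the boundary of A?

2

The segment meets the boundary at (0,6), (3,3).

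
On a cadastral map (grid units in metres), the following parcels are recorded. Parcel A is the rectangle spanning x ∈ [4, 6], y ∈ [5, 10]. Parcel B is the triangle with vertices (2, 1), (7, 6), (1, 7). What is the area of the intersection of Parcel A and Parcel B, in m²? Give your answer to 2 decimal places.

The intersection is the polygon with vertices (6,5), (4,5), (4,6.5), (6,6.167).
By the shoelace formula its area is 2.67.

2.67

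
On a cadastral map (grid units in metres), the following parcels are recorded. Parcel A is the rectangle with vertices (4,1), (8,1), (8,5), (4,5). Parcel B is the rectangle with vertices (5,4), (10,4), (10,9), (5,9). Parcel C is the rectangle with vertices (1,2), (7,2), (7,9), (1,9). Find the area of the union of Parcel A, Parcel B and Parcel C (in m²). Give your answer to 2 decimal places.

63.00

By inclusion–exclusion:
Individual areas: |Parcel A| = 16, |Parcel B| = 25, |Parcel C| = 42.
|Parcel A∩Parcel B|: x∈[5,8], y∈[4,5] → 3·1 = 3.
|Parcel A∩Parcel C|: x∈[4,7], y∈[2,5] → 3·3 = 9.
|Parcel B∩Parcel C|: x∈[5,7], y∈[4,9] → 2·5 = 10.
|Parcel A∩Parcel B∩Parcel C| = 2.
|Parcel A ∪ Parcel B ∪ Parcel C| = 83 − 22 + 2 = 63.00.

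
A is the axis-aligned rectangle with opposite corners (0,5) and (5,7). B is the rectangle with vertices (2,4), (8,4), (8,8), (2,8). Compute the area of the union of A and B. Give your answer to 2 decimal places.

28.00

By inclusion–exclusion:
Individual areas: |A| = 10, |B| = 24.
|A∩B|: x∈[2,5], y∈[5,7] → 3·2 = 6.
|A ∪ B| = 34 − 6 = 28.00.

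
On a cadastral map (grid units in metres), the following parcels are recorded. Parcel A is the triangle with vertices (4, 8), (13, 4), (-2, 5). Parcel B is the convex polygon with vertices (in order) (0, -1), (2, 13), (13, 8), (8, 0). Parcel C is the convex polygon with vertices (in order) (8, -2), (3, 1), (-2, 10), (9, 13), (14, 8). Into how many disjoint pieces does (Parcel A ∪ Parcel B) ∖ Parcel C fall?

(Parcel A ∪ Parcel B) ∖ Parcel C splits into 3 disjoint pieces (area 0.281, area 14.022, area 2.7766).

3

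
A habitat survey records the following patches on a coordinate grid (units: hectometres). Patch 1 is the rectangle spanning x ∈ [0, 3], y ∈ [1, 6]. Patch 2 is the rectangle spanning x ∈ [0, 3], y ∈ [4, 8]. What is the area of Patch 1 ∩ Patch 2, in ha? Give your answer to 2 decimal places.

6.00

|Patch 1∩Patch 2|: x∈[0,3], y∈[4,6] → 3·2 = 6.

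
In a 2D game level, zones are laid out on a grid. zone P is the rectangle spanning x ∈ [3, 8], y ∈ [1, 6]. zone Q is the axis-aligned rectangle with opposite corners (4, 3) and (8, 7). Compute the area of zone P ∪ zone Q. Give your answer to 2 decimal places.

29.00

By inclusion–exclusion:
Individual areas: |zone P| = 25, |zone Q| = 16.
|zone P∩zone Q|: x∈[4,8], y∈[3,6] → 4·3 = 12.
|zone P ∪ zone Q| = 41 − 12 = 29.00.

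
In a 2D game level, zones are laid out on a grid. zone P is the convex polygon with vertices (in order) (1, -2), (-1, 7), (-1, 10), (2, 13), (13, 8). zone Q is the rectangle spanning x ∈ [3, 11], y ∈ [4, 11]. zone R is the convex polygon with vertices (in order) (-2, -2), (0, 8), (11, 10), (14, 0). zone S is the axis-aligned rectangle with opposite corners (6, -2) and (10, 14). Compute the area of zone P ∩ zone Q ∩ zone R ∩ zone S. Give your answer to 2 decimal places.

The intersection is the polygon with vertices (8.2,4), (6,4), (6,9.091), (9.286,9.688), (10,9.364), (10,5.5).
By the shoelace formula its area is 20.31.

20.31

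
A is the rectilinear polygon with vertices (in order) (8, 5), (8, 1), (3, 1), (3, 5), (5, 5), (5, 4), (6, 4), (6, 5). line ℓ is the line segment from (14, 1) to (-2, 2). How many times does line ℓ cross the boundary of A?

2

The segment meets the boundary at (3,1.688), (8,1.375).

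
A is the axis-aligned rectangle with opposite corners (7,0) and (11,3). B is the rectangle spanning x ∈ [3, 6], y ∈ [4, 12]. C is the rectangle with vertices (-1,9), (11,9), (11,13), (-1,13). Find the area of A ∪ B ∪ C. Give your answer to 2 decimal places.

75.00

By inclusion–exclusion:
Individual areas: |A| = 12, |B| = 24, |C| = 48.
|A∩B| = 0 (no overlap).
|A∩C| = 0 (no overlap).
|B∩C|: x∈[3,6], y∈[9,12] → 3·3 = 9.
|A∩B∩C| = 0.
|A ∪ B ∪ C| = 84 − 9 + 0 = 75.00.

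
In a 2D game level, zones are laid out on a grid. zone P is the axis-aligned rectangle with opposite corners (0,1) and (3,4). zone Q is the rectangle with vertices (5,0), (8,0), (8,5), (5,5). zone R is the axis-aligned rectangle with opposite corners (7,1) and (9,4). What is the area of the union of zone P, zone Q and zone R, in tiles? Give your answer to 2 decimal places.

By inclusion–exclusion:
Individual areas: |zone P| = 9, |zone Q| = 15, |zone R| = 6.
|zone P∩zone Q| = 0 (no overlap).
|zone P∩zone R| = 0 (no overlap).
|zone Q∩zone R|: x∈[7,8], y∈[1,4] → 1·3 = 3.
|zone P∩zone Q∩zone R| = 0.
|zone P ∪ zone Q ∪ zone R| = 30 − 3 + 0 = 27.00.

27.00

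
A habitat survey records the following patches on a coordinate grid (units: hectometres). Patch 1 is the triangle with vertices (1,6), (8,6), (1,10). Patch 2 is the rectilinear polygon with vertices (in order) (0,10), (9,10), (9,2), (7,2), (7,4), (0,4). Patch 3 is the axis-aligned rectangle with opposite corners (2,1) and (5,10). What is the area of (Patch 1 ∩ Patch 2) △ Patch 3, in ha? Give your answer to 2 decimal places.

25.57

|Patch 1 ∩ Patch 2| = 14.
|(Patch 1 ∩ Patch 2) ∩ Patch 3| = 7.7143.
|(Patch 1 ∩ Patch 2) △ Patch 3| = 14 + 27 − 15.4286 = 25.57.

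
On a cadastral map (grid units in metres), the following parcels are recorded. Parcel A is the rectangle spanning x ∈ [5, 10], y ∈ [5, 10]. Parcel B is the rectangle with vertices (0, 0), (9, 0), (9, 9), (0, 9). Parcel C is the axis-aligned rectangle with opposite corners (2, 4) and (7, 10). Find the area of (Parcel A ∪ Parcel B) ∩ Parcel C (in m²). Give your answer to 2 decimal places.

27.00

The region (Parcel A ∪ Parcel B) ∩ Parcel C is the polygon with vertices (7,10), (7,4), (2,4), (2,9), (5,9), (5,10).
By the shoelace formula its area is 27.00.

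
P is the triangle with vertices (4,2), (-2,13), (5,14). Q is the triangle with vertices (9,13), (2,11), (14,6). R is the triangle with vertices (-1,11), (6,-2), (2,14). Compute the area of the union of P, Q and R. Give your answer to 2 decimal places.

By inclusion–exclusion:
Individual areas: |P| = 41.5, |Q| = 29.5, |R| = 30.
|P∩Q| = 2.6294.
|P∩R| = 24.9589.
|Q∩R| = 0.2058.
|P∩Q∩R| = 0.2058.
|P ∪ Q ∪ R| = 101 − 27.7941 + 0.2058 = 73.41.

73.41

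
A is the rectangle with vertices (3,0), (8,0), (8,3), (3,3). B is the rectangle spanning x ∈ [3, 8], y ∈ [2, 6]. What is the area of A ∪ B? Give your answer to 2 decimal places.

By inclusion–exclusion:
Individual areas: |A| = 15, |B| = 20.
|A∩B|: x∈[3,8], y∈[2,3] → 5·1 = 5.
|A ∪ B| = 35 − 5 = 30.00.

30.00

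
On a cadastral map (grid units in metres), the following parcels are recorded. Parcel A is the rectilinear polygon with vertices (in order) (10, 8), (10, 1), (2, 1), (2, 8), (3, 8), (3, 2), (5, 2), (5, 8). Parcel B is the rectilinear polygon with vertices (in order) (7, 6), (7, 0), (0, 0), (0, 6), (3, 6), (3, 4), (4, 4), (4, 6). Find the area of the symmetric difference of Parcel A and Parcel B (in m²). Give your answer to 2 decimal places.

|Parcel A| = 44, |Parcel B| = 40, |Parcel A∩Parcel B| = 17.
|Parcel A △ Parcel B| = |Parcel A| + |Parcel B| − 2·|Parcel A∩Parcel B| = 44 + 40 − 34 = 50.00.

50.00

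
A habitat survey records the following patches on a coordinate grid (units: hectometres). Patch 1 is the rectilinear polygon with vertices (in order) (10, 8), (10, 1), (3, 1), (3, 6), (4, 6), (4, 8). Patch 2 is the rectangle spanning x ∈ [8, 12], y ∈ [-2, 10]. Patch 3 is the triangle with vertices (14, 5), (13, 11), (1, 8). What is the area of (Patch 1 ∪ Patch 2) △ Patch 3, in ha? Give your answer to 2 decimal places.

76.90

|Patch 1 ∪ Patch 2| = 81.
|(Patch 1 ∪ Patch 2) ∩ Patch 3| = 20.7981.
|(Patch 1 ∪ Patch 2) △ Patch 3| = 81 + 37.5 − 41.5962 = 76.90.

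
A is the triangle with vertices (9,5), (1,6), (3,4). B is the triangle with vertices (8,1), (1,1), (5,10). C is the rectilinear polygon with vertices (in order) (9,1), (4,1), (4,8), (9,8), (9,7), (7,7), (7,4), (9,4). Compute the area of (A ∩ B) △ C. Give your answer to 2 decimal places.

28.08

|A ∩ B| = 4.7981.
|(A ∩ B) ∩ C| = 2.8609.
|(A ∩ B) △ C| = 4.7981 + 29 − 5.7219 = 28.08.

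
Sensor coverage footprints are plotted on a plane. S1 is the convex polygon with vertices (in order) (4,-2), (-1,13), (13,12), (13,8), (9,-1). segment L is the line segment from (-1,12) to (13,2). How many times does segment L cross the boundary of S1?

2

The segment meets the boundary at (10.976,3.446), (-0.562,11.688).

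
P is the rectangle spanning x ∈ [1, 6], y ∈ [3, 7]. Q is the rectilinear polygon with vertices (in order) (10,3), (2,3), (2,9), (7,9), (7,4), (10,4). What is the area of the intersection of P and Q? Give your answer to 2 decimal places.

16.00

The intersection is the polygon with vertices (6,7), (6,3), (2,3), (2,7).
By the shoelace formula its area is 16.00.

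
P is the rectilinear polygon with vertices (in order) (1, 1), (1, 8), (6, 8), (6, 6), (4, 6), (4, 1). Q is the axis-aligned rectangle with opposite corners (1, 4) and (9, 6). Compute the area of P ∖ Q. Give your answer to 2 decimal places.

19.00

|P| = 25, |P∩Q| = 6.
|P ∖ Q| = |P| − |P∩Q| = 25 − 6 = 19.00.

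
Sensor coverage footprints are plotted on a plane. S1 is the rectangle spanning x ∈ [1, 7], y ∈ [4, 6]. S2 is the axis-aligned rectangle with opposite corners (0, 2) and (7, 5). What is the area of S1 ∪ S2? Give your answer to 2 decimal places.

27.00

By inclusion–exclusion:
Individual areas: |S1| = 12, |S2| = 21.
|S1∩S2|: x∈[1,7], y∈[4,5] → 6·1 = 6.
|S1 ∪ S2| = 33 − 6 = 27.00.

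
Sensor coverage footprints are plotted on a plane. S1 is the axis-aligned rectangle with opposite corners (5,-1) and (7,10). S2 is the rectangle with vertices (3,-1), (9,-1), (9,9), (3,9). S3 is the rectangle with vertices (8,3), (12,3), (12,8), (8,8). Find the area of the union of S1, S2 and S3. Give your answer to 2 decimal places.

77.00

By inclusion–exclusion:
Individual areas: |S1| = 22, |S2| = 60, |S3| = 20.
|S1∩S2|: x∈[5,7], y∈[-1,9] → 2·10 = 20.
|S1∩S3| = 0 (no overlap).
|S2∩S3|: x∈[8,9], y∈[3,8] → 1·5 = 5.
|S1∩S2∩S3| = 0.
|S1 ∪ S2 ∪ S3| = 102 − 25 + 0 = 77.00.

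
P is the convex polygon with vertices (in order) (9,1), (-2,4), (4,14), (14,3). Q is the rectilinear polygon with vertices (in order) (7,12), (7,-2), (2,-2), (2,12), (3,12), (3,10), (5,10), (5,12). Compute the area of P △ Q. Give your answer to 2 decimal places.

80.38

|P| = 101.5, |Q| = 66, |P∩Q| = 43.5621.
|P △ Q| = |P| + |Q| − 2·|P∩Q| = 101.5 + 66 − 87.1242 = 80.38.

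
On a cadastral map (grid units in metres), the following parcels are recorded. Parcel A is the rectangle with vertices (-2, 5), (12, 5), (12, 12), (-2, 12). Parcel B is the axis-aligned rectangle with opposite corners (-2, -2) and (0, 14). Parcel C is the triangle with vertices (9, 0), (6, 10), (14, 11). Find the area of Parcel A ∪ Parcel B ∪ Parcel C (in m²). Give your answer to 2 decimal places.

129.58

By inclusion–exclusion:
Individual areas: |Parcel A| = 98, |Parcel B| = 32, |Parcel C| = 41.5.
|Parcel A∩Parcel B|: x∈[-2,0], y∈[5,12] → 2·7 = 14.
|Parcel A∩Parcel C| = 27.9182.
|Parcel B∩Parcel C| = 0.
|Parcel A∩Parcel B∩Parcel C| = 0.
|Parcel A ∪ Parcel B ∪ Parcel C| = 171.5 − 41.9182 + 0 = 129.58.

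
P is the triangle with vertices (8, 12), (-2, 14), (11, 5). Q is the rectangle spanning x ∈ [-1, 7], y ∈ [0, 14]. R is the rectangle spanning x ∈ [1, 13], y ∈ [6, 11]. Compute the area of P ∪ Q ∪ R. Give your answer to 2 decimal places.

By inclusion–exclusion:
Individual areas: |P| = 32, |Q| = 112, |R| = 60.
|P∩Q| = 19.6923.
|P∩R| = 17.7778.
|Q∩R|: x∈[1,7], y∈[6,11] → 6·5 = 30.
|P∩Q∩R| = 7.5385.
|P ∪ Q ∪ R| = 204 − 67.4701 + 7.5385 = 144.07.

144.07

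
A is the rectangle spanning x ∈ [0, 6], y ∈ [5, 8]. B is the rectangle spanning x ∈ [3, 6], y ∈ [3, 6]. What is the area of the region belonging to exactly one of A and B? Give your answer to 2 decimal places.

|A∩B|: x∈[3,6], y∈[5,6] → 3·1 = 3.
|A △ B| = |A| + |B| − 2·|A∩B| = 18 + 9 − 6 = 21.00.

21.00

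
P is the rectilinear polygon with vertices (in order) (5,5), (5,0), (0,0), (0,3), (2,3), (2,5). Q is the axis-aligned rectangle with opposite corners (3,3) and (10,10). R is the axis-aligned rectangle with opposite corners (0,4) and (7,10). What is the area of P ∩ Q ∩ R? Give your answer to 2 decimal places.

2.00

The intersection is the polygon with vertices (3,5), (5,5), (5,4), (3,4).
By the shoelace formula its area is 2.00.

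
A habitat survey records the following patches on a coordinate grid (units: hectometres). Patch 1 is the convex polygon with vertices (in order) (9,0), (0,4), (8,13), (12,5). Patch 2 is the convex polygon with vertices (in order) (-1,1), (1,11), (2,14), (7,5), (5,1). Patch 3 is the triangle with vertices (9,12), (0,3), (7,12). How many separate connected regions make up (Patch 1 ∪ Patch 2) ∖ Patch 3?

(Patch 1 ∪ Patch 2) ∖ Patch 3 splits into 2 disjoint pieces (area 102.0297, area 0.6944).

2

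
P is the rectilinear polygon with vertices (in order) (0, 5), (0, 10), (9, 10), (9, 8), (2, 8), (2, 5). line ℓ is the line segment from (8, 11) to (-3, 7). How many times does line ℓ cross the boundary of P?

The segment meets the boundary at (0,8.091), (5.25,10).

2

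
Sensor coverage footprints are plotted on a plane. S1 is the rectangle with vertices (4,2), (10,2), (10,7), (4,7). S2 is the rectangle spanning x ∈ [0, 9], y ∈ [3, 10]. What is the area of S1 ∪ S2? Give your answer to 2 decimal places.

By inclusion–exclusion:
Individual areas: |S1| = 30, |S2| = 63.
|S1∩S2|: x∈[4,9], y∈[3,7] → 5·4 = 20.
|S1 ∪ S2| = 93 − 20 = 73.00.

73.00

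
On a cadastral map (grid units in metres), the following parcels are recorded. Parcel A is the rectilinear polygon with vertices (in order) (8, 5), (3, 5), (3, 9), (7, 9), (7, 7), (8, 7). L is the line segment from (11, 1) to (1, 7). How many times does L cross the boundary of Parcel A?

2

The segment meets the boundary at (3,5.8), (4.333,5).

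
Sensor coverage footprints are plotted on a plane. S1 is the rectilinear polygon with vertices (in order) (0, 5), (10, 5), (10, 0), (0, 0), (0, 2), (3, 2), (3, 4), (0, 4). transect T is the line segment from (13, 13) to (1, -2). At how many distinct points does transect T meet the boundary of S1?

2

The segment meets the boundary at (2.6,0), (6.6,5).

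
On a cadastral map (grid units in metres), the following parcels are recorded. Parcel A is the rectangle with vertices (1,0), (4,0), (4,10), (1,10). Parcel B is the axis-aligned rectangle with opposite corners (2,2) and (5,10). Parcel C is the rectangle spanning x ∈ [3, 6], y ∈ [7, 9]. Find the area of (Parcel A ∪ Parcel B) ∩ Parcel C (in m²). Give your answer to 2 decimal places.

4.00

The region (Parcel A ∪ Parcel B) ∩ Parcel C is the polygon with vertices (5,7), (3,7), (3,9), (5,9).
By the shoelace formula its area is 4.00.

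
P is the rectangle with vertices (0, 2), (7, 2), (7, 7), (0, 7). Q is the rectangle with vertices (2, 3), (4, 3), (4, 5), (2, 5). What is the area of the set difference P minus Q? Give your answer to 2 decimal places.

31.00

|P∩Q|: x∈[2,4], y∈[3,5] → 2·2 = 4.
|P| = 35.
|P ∖ Q| = |P| − |P∩Q| = 35 − 4 = 31.00.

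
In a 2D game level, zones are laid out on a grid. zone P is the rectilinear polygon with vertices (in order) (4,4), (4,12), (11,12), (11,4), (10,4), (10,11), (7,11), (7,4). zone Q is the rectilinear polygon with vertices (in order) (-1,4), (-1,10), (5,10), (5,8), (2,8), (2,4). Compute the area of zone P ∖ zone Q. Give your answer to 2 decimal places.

|zone P| = 35, |zone P∩zone Q| = 2.
|zone P ∖ zone Q| = |zone P| − |zone P∩zone Q| = 35 − 2 = 33.00.

33.00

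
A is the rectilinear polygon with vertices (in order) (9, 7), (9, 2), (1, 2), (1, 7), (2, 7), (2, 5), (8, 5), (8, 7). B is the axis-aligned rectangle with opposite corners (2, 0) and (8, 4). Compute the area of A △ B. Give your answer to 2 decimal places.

|A| = 28, |B| = 24, |A∩B| = 12.
|A △ B| = |A| + |B| − 2·|A∩B| = 28 + 24 − 24 = 28.00.

28.00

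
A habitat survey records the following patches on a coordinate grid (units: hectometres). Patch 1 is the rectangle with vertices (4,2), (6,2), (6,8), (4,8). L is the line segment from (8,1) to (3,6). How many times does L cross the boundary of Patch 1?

2

The segment meets the boundary at (4,5), (6,3).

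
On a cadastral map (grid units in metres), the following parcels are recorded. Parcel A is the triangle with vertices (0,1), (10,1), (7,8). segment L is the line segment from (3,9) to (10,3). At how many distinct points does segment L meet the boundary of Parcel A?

The segment meets the boundary at (8.645,4.161), (5.692,6.692).

2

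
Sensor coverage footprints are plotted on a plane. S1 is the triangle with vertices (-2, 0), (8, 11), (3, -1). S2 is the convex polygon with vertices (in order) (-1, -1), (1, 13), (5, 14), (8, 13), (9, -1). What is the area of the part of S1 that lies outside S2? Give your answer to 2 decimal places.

0.98

|S1| = 32.5, |S1∩S2| = 31.5207.
|S1 ∖ S2| = |S1| − |S1∩S2| = 32.5 − 31.5207 = 0.98.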